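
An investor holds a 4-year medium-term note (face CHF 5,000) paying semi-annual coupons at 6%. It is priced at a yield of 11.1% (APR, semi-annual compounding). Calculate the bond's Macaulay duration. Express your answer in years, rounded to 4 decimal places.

3.5724 years

Periodic yield y = 0.0555. Discount each cash flow and weight by its period:
  t   CF        PV=CF/(1+0.0555)^t    t·PV
  1       150.00       142.1127       142.1127
  2       150.00       134.6402       269.2804
  3       150.00       127.5606       382.6818
  4       150.00       120.8532       483.4130
  5       150.00       114.4986       572.4929
  6       150.00       108.4780       650.8682
  7       150.00       102.7741       719.4186
  8     5,150.00     3,343.0381    26,744.3049
  Σ                  4,193.9556    29,964.5725
Price P = Σ PV = 4,193.9556.
Macaulay duration = Σ(t·PV) / P = 29,964.5725 / 4,193.9556 = 7.14470 half-year periods.
In years: 7.14470 / 2 = 3.57235 years.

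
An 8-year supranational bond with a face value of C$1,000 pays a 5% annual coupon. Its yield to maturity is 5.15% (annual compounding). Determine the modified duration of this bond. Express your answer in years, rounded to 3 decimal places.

Periodic yield y = 0.0515. First find Macaulay duration:
  t   CF        PV=CF/(1+0.0515)^t    t·PV
  1        50.00        47.5511        47.5511
  2        50.00        45.2222        90.4444
  3        50.00        43.0073       129.0219
  4        50.00        40.9009       163.6036
  5        50.00        38.8977       194.4884
  6        50.00        36.9926       221.9553
  7        50.00        35.1807       246.2652
  8     1,050.00       702.6112     5,620.8898
  Σ                    990.3637     6,714.2197
P = 990.3637; Macaulay duration = 6,714.2197 / 990.3637 = 6.77955 years.
Modified duration = D_Mac / (1 + y) = 6.77955 / 1.0515 = 6.44750 years.

6.448 years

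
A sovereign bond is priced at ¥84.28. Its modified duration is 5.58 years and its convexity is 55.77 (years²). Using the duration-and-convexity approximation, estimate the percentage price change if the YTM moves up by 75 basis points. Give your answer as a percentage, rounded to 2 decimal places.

Duration effect: -D_mod·Δy = -5.58 × (+0.0075) = -0.041850
Convexity effect: ½·C·(Δy)² = 0.5 × 55.77 × (0.0075)² = +0.00156853125
ΔP/P ≈ -0.041850 + 0.00156853125 = -0.04028146875
= -4.028146875%.

-4.03%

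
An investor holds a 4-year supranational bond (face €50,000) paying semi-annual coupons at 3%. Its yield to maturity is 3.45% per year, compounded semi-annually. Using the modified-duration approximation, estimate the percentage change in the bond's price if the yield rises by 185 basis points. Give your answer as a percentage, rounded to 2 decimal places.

-6.91%

Periodic yield y = 0.01725. Modified duration first:
  t   CF        PV=CF/(1+0.01725)^t    t·PV
  1       750.00       737.2819       737.2819
  2       750.00       724.7794     1,449.5589
  3       750.00       712.4890     2,137.4670
  4       750.00       700.4070     2,801.6279
  5       750.00       688.5298     3,442.6492
  6       750.00       676.8541     4,061.1247
  7       750.00       665.3764     4,657.6346
  8    50,750.00    44,260.3107   354,082.4857
  Σ                 49,166.0284   373,369.8299
P = 49,166.0284; D_Mac = 7.59406 half-year periods = 3.79703 yrs; D_mod = 3.79703/(1+0.01725) = 3.73264 yrs.
ΔP/P ≈ -D_mod · Δy = -3.73264 × (+0.0185) = -0.069054 = -6.9054%.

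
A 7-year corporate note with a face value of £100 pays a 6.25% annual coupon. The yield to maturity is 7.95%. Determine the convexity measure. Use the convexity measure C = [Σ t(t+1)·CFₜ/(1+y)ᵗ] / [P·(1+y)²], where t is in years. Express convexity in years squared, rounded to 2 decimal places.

37.40

With y = 0.0795:
  t   CF        PV=CF/(1+0.0795)^t    t·PV        t(t+1)·PV
  1         6.25         5.7897         5.7897          11.5794
  2         6.25         5.3633        10.7267          32.1800
  3         6.25         4.9683        14.9050          59.6202
  4         6.25         4.6025        18.4098          92.0491
  5         6.25         4.2635        21.3175         127.9052
  6         6.25         3.9495        23.6971         165.8798
  7       106.25        62.1971       435.3800       3,483.0398
  Σ                     91.1340       530.2259       3,972.2534
P = 91.1340.
Convexity = Σ t(t+1)·PV / [P·(1+y)²] = 3,972.2534 / (91.1340 × 1.165320) = 37.40341.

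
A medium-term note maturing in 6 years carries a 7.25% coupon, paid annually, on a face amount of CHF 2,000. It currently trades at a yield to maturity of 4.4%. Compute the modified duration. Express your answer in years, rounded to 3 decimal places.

4.925 years

Periodic yield y = 0.044. First find Macaulay duration:
  t   CF        PV=CF/(1+0.044)^t    t·PV
  1       145.00       138.8889       138.8889
  2       145.00       133.0353       266.0707
  3       145.00       127.4285       382.2854
  4       145.00       122.0579       488.2317
  5       145.00       116.9137       584.5686
  6     2,145.00     1,656.6254     9,939.7521
  Σ                  2,294.9497    11,799.7975
P = 2,294.9497; Macaulay duration = 11,799.7975 / 2,294.9497 = 5.14164 years.
Modified duration = D_Mac / (1 + y) = 5.14164 / 1.044 = 4.92494 years.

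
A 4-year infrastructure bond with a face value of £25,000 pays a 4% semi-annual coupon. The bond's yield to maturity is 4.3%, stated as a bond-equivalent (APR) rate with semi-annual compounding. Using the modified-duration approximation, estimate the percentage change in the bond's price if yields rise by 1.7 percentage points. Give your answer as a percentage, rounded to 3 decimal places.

Periodic yield y = 0.0215. Modified duration first:
  t   CF        PV=CF/(1+0.0215)^t    t·PV
  1       500.00       489.4763       489.4763
  2       500.00       479.1740       958.3480
  3       500.00       469.0886     1,407.2658
  4       500.00       459.2155     1,836.8619
  5       500.00       449.5502     2,247.7508
  6       500.00       440.0883     2,640.5295
  7       500.00       430.8255     3,015.7785
  8    25,500.00    21,509.6435   172,077.1481
  Σ                 24,727.0618   184,673.1590
P = 24,727.0618; D_Mac = 7.46846 half-year periods = 3.73423 yrs; D_mod = 3.73423/(1+0.0215) = 3.65564 yrs.
ΔP/P ≈ -D_mod · Δy = -3.65564 × (+0.017) = -0.062146 = -6.2146%.

-6.215%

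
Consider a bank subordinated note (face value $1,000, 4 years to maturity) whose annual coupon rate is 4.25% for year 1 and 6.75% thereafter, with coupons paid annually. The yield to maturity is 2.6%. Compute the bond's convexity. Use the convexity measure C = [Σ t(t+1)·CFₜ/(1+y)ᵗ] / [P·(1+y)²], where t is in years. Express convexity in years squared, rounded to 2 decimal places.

With y = 0.026:
  t   CF        PV=CF/(1+0.026)^t    t·PV        t(t+1)·PV
  1        42.50        41.4230        41.4230          82.8460
  2        67.50        64.1223       128.2446         384.7338
  3        67.50        62.4974       187.4921         749.9684
  4     1,067.50       963.3374     3,853.3498      19,266.7489
  Σ                  1,131.3801     4,210.5094      20,484.2970
P = 1,131.3801.
Convexity = Σ t(t+1)·PV / [P·(1+y)²] = 20,484.2970 / (1,131.3801 × 1.052676) = 17.19958.

17.20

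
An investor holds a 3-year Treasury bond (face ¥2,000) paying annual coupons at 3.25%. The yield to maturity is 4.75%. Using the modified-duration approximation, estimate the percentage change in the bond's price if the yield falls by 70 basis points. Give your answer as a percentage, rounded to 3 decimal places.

Periodic yield y = 0.0475. Modified duration first:
  t   CF        PV=CF/(1+0.0475)^t    t·PV
  1        65.00        62.0525        62.0525
  2        65.00        59.2387       118.4773
  3     2,065.00     1,796.6272     5,389.8815
  Σ                  1,917.9183     5,570.4113
P = 1,917.9183; D_Mac = 2.90440 yrs; D_mod = 2.90440/(1+0.0475) = 2.77270 yrs.
ΔP/P ≈ -D_mod · Δy = -2.77270 × (-0.007) = +0.019409 = +1.9409%.

+1.941%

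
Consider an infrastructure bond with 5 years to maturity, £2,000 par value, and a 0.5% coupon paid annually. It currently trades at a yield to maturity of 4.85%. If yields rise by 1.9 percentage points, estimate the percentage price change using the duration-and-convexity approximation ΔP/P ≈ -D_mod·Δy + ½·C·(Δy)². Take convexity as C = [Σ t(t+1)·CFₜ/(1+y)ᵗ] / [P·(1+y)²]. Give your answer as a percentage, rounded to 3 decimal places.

With y = 0.0485:
  t   CF        PV=CF/(1+0.0485)^t    t·PV        t(t+1)·PV
  1        10.00         9.5374         9.5374          19.0749
  2        10.00         9.0963        18.1925          54.5776
  3        10.00         8.6755        26.0265         104.1060
  4        10.00         8.2742        33.0968         165.4841
  5     2,010.00     1,586.1852     7,930.9258      47,585.5549
  Σ                  1,621.7686     8,017.7791      47,928.7975
P = 1,621.7686; D_Mac = 4.94385 yrs; D_mod = 4.71516 yrs; C = 26.88257.
Duration effect: -4.71516 × (+0.019) = -0.089588
Convexity effect: 0.5 × 26.88257 × (0.019)² = +0.0048523
ΔP/P ≈ -0.089588 + 0.0048523 = -0.084736 = -8.4736%.

-8.474%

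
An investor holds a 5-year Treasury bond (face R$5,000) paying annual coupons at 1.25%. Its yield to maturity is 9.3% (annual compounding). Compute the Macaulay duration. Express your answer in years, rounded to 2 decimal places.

4.85 years

Periodic yield y = 0.093. Discount each cash flow and weight by its year:
  t   CF        PV=CF/(1+0.093)^t    t·PV
  1        62.50        57.1821        57.1821
  2        62.50        52.3166       104.6332
  3        62.50        47.8652       143.5955
  4        62.50        43.7925       175.1699
  5     5,062.50     3,245.3701    16,226.8503
  Σ                  3,446.5264    16,707.4310
Price P = Σ PV = 3,446.5264.
Macaulay duration = Σ(t·PV) / P = 16,707.4310 / 3,446.5264 = 4.84761 years.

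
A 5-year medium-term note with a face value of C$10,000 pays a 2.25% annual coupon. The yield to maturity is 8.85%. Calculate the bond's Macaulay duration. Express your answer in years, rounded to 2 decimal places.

Periodic yield y = 0.0885. Discount each cash flow and weight by its year:
  t   CF        PV=CF/(1+0.0885)^t    t·PV
  1       225.00       206.7065       206.7065
  2       225.00       189.9003       379.8006
  3       225.00       174.4605       523.3816
  4       225.00       160.2761       641.1044
  5    10,225.00     6,691.4641    33,457.3203
  Σ                  7,422.8075    35,208.3134
Price P = Σ PV = 7,422.8075.
Macaulay duration = Σ(t·PV) / P = 35,208.3134 / 7,422.8075 = 4.74326 years.

4.74 years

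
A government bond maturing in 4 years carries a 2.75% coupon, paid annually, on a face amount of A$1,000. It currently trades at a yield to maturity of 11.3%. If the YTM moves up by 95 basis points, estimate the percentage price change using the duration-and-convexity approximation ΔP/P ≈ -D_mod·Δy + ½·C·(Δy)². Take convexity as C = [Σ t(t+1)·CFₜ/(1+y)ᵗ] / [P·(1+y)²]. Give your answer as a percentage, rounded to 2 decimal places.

-3.19%

With y = 0.113:
  t   CF        PV=CF/(1+0.113)^t    t·PV        t(t+1)·PV
  1        27.50        24.7080        24.7080          49.4160
  2        27.50        22.1995        44.3989         133.1967
  3        27.50        19.9456        59.8368         239.3473
  4     1,027.50       669.5780     2,678.3120      13,391.5599
  Σ                    736.4311     2,807.2557      13,813.5199
P = 736.4311; D_Mac = 3.81197 yrs; D_mod = 3.42495 yrs; C = 15.14195.
Duration effect: -3.42495 × (+0.0095) = -0.032537
Convexity effect: 0.5 × 15.14195 × (0.0095)² = +0.0006833
ΔP/P ≈ -0.032537 + 0.0006833 = -0.031854 = -3.1854%.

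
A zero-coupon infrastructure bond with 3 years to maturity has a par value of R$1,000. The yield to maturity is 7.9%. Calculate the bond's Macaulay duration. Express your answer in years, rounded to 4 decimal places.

3.0000 years

A zero-coupon bond has a single cash flow at maturity, so its Macaulay duration equals its maturity: 3 years.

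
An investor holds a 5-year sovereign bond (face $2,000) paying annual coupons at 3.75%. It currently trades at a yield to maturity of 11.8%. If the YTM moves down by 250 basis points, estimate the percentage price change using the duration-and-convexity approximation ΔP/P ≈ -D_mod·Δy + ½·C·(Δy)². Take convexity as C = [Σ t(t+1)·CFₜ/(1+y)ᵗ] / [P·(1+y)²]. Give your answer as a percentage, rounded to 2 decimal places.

+10.89%

With y = 0.118:
  t   CF        PV=CF/(1+0.118)^t    t·PV        t(t+1)·PV
  1        75.00        67.0841        67.0841         134.1682
  2        75.00        60.0036       120.0073         360.0219
  3        75.00        53.6705       161.0116         644.0463
  4        75.00        48.0058       192.0233         960.1167
  5     2,075.00     1,187.9799     5,939.8994      35,639.3962
  Σ                  1,416.7440     6,480.0257      37,737.7493
P = 1,416.7440; D_Mac = 4.57389 yrs; D_mod = 4.09113 yrs; C = 21.31086.
Duration effect: -4.09113 × (-0.025) = +0.102278
Convexity effect: 0.5 × 21.31086 × (-0.025)² = +0.0066596
ΔP/P ≈ +0.102278 + 0.0066596 = +0.108938 = +10.8938%.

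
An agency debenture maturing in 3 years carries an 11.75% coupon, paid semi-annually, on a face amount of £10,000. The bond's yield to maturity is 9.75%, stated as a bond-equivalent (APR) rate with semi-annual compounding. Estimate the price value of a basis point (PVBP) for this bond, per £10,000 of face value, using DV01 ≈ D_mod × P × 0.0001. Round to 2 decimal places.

Periodic yield y = 0.04875.
  t   CF        PV=CF/(1+0.04875)^t    t·PV
  1       587.50       560.1907       560.1907
  2       587.50       534.1508     1,068.3017
  3       587.50       509.3214     1,527.9643
  4       587.50       485.6462     1,942.5847
  5       587.50       463.0714     2,315.3572
  6    10,587.50     7,957.2239    47,743.3436
  Σ                 10,509.6045    55,157.7422
P = 10,509.6045; D_Mac = 5.24832 half-year periods = 2.62416 yrs; D_mod = 2.50218 yrs.
DV01 ≈ 2.50218 × 10,509.6045 × 0.0001 = 2.629690.

£2.63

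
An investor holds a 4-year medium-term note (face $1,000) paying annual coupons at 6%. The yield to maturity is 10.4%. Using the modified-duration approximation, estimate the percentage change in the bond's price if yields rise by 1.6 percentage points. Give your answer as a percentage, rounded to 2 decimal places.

Periodic yield y = 0.104. Modified duration first:
  t   CF        PV=CF/(1+0.104)^t    t·PV
  1        60.00        54.3478        54.3478
  2        60.00        49.2281        98.4562
  3        60.00        44.5907       133.7720
  4     1,060.00       713.5585     2,854.2339
  Σ                    861.7251     3,140.8100
P = 861.7251; D_Mac = 3.64479 yrs; D_mod = 3.64479/(1+0.104) = 3.30144 yrs.
ΔP/P ≈ -D_mod · Δy = -3.30144 × (+0.016) = -0.052823 = -5.2823%.

-5.28%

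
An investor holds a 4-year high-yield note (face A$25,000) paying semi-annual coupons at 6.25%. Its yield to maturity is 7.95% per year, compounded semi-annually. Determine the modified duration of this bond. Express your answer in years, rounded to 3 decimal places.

Periodic yield y = 0.03975. First find Macaulay duration:
  t   CF        PV=CF/(1+0.03975)^t    t·PV
  1       781.25       751.3825       751.3825
  2       781.25       722.6569     1,445.3139
  3       781.25       695.0295     2,085.0885
  4       781.25       668.4583     2,673.8332
  5       781.25       642.9029     3,214.5145
  6       781.25       618.3245     3,709.9470
  7       781.25       594.6857     4,162.8002
  8    25,781.25    18,874.3732   150,994.9856
  Σ                 23,567.8136   169,037.8654
P = 23,567.8136; Macaulay duration = 169,037.8654 / 23,567.8136 = 7.17240 half-year periods = 3.58620 years.
Modified duration = D_Mac / (1 + y) = 3.58620 / 1.03975 = 3.44910 years.

3.449 years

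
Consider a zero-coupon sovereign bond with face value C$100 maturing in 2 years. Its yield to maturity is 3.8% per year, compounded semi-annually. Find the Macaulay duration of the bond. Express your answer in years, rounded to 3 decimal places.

A zero-coupon bond has a single cash flow at maturity, so its Macaulay duration equals its maturity: 2 years.
(Equivalently: 4 semi-annual periods ÷ 2 = 2 years.)

2.000 years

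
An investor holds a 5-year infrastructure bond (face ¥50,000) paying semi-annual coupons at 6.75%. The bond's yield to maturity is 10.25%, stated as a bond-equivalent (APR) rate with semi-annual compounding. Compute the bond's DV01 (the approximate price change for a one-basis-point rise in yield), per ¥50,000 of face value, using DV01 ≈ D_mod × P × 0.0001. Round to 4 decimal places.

Periodic yield y = 0.05125.
  t   CF        PV=CF/(1+0.05125)^t    t·PV
  1     1,687.50     1,605.2319     1,605.2319
  2     1,687.50     1,526.9744     3,053.9489
  3     1,687.50     1,452.5322     4,357.5965
  4     1,687.50     1,381.7191     5,526.8762
  5     1,687.50     1,314.3582     6,571.7910
  6     1,687.50     1,250.2813     7,501.6877
  7     1,687.50     1,189.3282     8,325.2975
  8     1,687.50     1,131.3467     9,050.7735
  9     1,687.50     1,076.1919     9,685.7267
  10   51,687.50    31,356.3453   313,563.4534
  Σ                 43,284.3091   369,242.3832
P = 43,284.3091; D_Mac = 8.53063 half-year periods = 4.26531 yrs; D_mod = 4.05737 yrs.
DV01 ≈ 4.05737 × 43,284.3091 × 0.0001 = 17.562063.

¥17.5621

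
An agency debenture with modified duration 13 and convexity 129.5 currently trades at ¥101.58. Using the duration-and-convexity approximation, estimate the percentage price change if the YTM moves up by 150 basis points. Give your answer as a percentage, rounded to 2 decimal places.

-18.04%

Duration effect: -D_mod·Δy = -13 × (+0.015) = -0.195000
Convexity effect: ½·C·(Δy)² = 0.5 × 129.5 × (0.015)² = +0.01456875
ΔP/P ≈ -0.195000 + 0.01456875 = -0.18043125
= -18.043125%.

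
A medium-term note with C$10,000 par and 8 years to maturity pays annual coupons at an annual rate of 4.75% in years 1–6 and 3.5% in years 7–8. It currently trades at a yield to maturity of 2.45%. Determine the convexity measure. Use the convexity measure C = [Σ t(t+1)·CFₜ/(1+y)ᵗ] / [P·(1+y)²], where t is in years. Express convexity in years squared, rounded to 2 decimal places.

56.44

With y = 0.0245:
  t   CF        PV=CF/(1+0.0245)^t    t·PV        t(t+1)·PV
  1       475.00       463.6408       463.6408         927.2816
  2       475.00       452.5532       905.1065       2,715.3195
  3       475.00       441.7308     1,325.1925       5,300.7701
  4       475.00       431.1672     1,724.6690       8,623.3449
  5       475.00       420.8563     2,104.2813      12,625.6879
  6       475.00       410.7919     2,464.7512      17,253.2583
  7       350.00       295.4502     2,068.1515      16,545.2118
  8    10,350.00     8,527.9500    68,223.6004     614,012.4035
  Σ                 11,444.1405    79,279.3932     678,003.2776
P = 11,444.1405.
Convexity = Σ t(t+1)·PV / [P·(1+y)²] = 678,003.2776 / (11,444.1405 × 1.049600) = 56.44490.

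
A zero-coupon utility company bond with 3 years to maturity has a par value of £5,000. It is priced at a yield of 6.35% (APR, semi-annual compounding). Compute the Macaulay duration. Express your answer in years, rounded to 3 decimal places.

A zero-coupon bond has a single cash flow at maturity, so its Macaulay duration equals its maturity: 3 years.
(Equivalently: 6 semi-annual periods ÷ 2 = 3 years.)

3.000 years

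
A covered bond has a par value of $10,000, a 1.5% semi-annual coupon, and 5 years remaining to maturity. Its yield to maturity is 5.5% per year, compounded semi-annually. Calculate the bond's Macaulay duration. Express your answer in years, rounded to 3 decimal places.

Periodic yield y = 0.0275. Discount each cash flow and weight by its period:
  t   CF        PV=CF/(1+0.0275)^t    t·PV
  1        75.00        72.9927        72.9927
  2        75.00        71.0391       142.0782
  3        75.00        69.1378       207.4135
  4        75.00        67.2874       269.1497
  5        75.00        65.4865       327.4327
  6        75.00        63.7339       382.4032
  7        75.00        62.0281       434.1967
  8        75.00        60.3680       482.9438
  9        75.00        58.7523       528.7706
  10   10,075.00     7,681.1589    76,811.5890
  Σ                  8,271.9848    79,658.9702
Price P = Σ PV = 8,271.9848.
Macaulay duration = Σ(t·PV) / P = 79,658.9702 / 8,271.9848 = 9.62997 half-year periods.
In years: 9.62997 / 2 = 4.81499 years.

4.815 years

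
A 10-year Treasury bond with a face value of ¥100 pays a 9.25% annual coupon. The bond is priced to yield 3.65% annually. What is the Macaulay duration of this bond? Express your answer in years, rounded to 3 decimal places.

Periodic yield y = 0.0365. Discount each cash flow and weight by its year:
  t   CF        PV=CF/(1+0.0365)^t    t·PV
  1         9.25         8.9243         8.9243
  2         9.25         8.6100        17.2200
  3         9.25         8.3068        24.9204
  4         9.25         8.0143        32.0571
  5         9.25         7.7321        38.6603
  6         9.25         7.4598        44.7587
  7         9.25         7.1971        50.3796
  8         9.25         6.9436        55.5491
  9         9.25         6.6991        60.2921
  10      109.25        76.3358       763.3582
  Σ                    146.2229     1,096.1198
Price P = Σ PV = 146.2229.
Macaulay duration = Σ(t·PV) / P = 1,096.1198 / 146.2229 = 7.49623 years.

7.496 years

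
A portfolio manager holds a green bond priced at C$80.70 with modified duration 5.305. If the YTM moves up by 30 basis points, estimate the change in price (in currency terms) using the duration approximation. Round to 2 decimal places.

-C$1.28

Duration approximation: ΔP/P ≈ -D_mod · Δy = -5.305 × (+0.003) = -0.015915.
ΔP ≈ 80.70 × (-0.015915) = -1.2843405.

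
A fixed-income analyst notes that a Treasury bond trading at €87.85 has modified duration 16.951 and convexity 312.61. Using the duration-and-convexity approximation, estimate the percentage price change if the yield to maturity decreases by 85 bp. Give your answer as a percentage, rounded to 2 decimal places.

+15.54%

Duration effect: -D_mod·Δy = -16.951 × (-0.0085) = +0.1440835
Convexity effect: ½·C·(Δy)² = 0.5 × 312.61 × (-0.0085)² = +0.01129303625
ΔP/P ≈ +0.1440835 + 0.01129303625 = +0.15537653625
= +15.537653625%.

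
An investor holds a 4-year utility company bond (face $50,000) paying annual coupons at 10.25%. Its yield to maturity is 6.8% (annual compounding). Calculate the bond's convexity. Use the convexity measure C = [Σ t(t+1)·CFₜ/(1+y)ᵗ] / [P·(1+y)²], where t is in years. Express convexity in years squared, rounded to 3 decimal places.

With y = 0.068:
  t   CF        PV=CF/(1+0.068)^t    t·PV        t(t+1)·PV
  1     5,125.00     4,798.6891     4,798.6891       9,597.3783
  2     5,125.00     4,493.1546     8,986.3092      26,958.9277
  3     5,125.00     4,207.0736    12,621.2209      50,484.8834
  4    55,125.00    42,370.5003   169,482.0011     847,410.0053
  Σ                 55,869.4176   195,888.2203     934,451.1947
P = 55,869.4176.
Convexity = Σ t(t+1)·PV / [P·(1+y)²] = 934,451.1947 / (55,869.4176 × 1.140624) = 14.66358.

14.664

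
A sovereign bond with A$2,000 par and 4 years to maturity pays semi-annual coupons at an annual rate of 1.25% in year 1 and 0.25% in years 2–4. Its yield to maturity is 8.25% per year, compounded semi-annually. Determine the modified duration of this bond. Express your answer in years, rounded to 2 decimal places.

3.78 years

Periodic yield y = 0.04125. First find Macaulay duration:
  t   CF        PV=CF/(1+0.04125)^t    t·PV
  1        12.50        12.0048        12.0048
  2        12.50        11.5292        23.0584
  3         2.50         2.2145         6.6435
  4         2.50         2.1268         8.5071
  5         2.50         2.0425        10.2126
  6         2.50         1.9616        11.7696
  7         2.50         1.8839        13.1872
  8     2,002.50     1,449.2136    11,593.7090
  Σ                  1,482.9769    11,679.0922
P = 1,482.9769; Macaulay duration = 11,679.0922 / 1,482.9769 = 7.87544 half-year periods = 3.93772 years.
Modified duration = D_Mac / (1 + y) = 3.93772 / 1.04125 = 3.78172 years.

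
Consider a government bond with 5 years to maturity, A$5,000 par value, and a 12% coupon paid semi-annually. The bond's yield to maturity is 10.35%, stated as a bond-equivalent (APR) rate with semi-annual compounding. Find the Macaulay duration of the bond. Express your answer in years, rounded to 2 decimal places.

Periodic yield y = 0.05175. Discount each cash flow and weight by its period:
  t   CF        PV=CF/(1+0.05175)^t    t·PV
  1       300.00       285.2389       285.2389
  2       300.00       271.2041       542.4082
  3       300.00       257.8598       773.5795
  4       300.00       245.1722       980.6887
  5       300.00       233.1088     1,165.5440
  6       300.00       221.6390     1,329.8338
  7       300.00       210.7335     1,475.1346
  8       300.00       200.3646     1,602.9172
  9       300.00       190.5060     1,714.5536
  10    5,300.00     3,200.0050    32,000.0504
  Σ                  5,315.8319    41,869.9488
Price P = Σ PV = 5,315.8319.
Macaulay duration = Σ(t·PV) / P = 41,869.9488 / 5,315.8319 = 7.87646 half-year periods.
In years: 7.87646 / 2 = 3.93823 years.

3.94 years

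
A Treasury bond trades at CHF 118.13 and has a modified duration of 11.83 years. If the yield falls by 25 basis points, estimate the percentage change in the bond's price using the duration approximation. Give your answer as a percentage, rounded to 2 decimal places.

Duration approximation: ΔP/P ≈ -D_mod · Δy = -11.83 × (-0.0025) = +0.029575.
As a percentage: +2.9575%.

+2.96%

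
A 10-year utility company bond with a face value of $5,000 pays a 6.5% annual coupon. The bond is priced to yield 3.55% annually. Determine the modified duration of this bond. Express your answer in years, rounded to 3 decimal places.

Periodic yield y = 0.0355. First find Macaulay duration:
  t   CF        PV=CF/(1+0.0355)^t    t·PV
  1       325.00       313.8580       313.8580
  2       325.00       303.0981       606.1961
  3       325.00       292.7070       878.1209
  4       325.00       282.6721     1,130.6884
  5       325.00       272.9813     1,364.9063
  6       325.00       263.6227     1,581.7360
  7       325.00       254.5849     1,782.0943
  8       325.00       245.8570     1,966.8558
  9       325.00       237.4283     2,136.8544
  10    5,325.00     3,756.8044    37,568.0436
  Σ                  6,223.6136    49,329.3539
P = 6,223.6136; Macaulay duration = 49,329.3539 / 6,223.6136 = 7.92616 years.
Modified duration = D_Mac / (1 + y) = 7.92616 / 1.0355 = 7.65443 years.

7.654 years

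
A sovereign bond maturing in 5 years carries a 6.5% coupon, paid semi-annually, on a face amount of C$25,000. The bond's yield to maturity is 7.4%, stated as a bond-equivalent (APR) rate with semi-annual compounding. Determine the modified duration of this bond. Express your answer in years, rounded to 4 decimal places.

4.1786 years

Periodic yield y = 0.037. First find Macaulay duration:
  t   CF        PV=CF/(1+0.037)^t    t·PV
  1       812.50       783.5101       783.5101
  2       812.50       755.5546     1,511.1092
  3       812.50       728.5965     2,185.7896
  4       812.50       702.6003     2,810.4013
  5       812.50       677.5317     3,387.6583
  6       812.50       653.3574     3,920.1446
  7       812.50       630.0457     4,410.3201
  8       812.50       607.5658     4,860.5264
  9       812.50       585.8879     5,272.9915
  10   25,812.50    17,949.0929   179,490.9289
  Σ                 24,073.7430   208,633.3799
P = 24,073.7430; Macaulay duration = 208,633.3799 / 24,073.7430 = 8.66643 half-year periods = 4.33321 years.
Modified duration = D_Mac / (1 + y) = 4.33321 / 1.037 = 4.17861 years.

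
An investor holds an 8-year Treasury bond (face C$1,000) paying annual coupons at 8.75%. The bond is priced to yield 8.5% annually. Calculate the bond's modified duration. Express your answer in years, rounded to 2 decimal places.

5.61 years

Periodic yield y = 0.085. First find Macaulay duration:
  t   CF        PV=CF/(1+0.085)^t    t·PV
  1        87.50        80.6452        80.6452
  2        87.50        74.3273       148.6547
  3        87.50        68.5045       205.5134
  4        87.50        63.1377       252.5510
  5        87.50        58.1915       290.9574
  6        87.50        53.6327       321.7962
  7        87.50        49.4311       346.0174
  8     1,087.50       566.2280     4,529.8242
  Σ                  1,014.0980     6,175.9593
P = 1,014.0980; Macaulay duration = 6,175.9593 / 1,014.0980 = 6.09010 years.
Modified duration = D_Mac / (1 + y) = 6.09010 / 1.085 = 5.61300 years.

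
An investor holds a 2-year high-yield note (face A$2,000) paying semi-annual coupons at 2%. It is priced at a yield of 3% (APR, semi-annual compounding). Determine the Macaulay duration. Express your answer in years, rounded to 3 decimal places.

1.970 years

Periodic yield y = 0.015. Discount each cash flow and weight by its period:
  t   CF        PV=CF/(1+0.015)^t    t·PV
  1        20.00        19.7044        19.7044
  2        20.00        19.4132        38.8265
  3        20.00        19.1263        57.3790
  4     2,020.00     1,903.2121     7,612.8486
  Σ                  1,961.4562     7,728.7585
Price P = Σ PV = 1,961.4562.
Macaulay duration = Σ(t·PV) / P = 7,728.7585 / 1,961.4562 = 3.94032 half-year periods.
In years: 3.94032 / 2 = 1.97016 years.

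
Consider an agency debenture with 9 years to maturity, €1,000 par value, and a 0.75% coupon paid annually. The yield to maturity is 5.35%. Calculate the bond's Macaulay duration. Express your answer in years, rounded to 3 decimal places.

8.664 years

Periodic yield y = 0.0535. Discount each cash flow and weight by its year:
  t   CF        PV=CF/(1+0.0535)^t    t·PV
  1         7.50         7.1191         7.1191
  2         7.50         6.7576        13.5152
  3         7.50         6.4144        19.2433
  4         7.50         6.0887        24.3547
  5         7.50         5.7795        28.8974
  6         7.50         5.4860        32.9159
  7         7.50         5.2074        36.4517
  8         7.50         4.9429        39.5435
  9     1,007.50       630.2810     5,672.5287
  Σ                    678.0766     5,874.5695
Price P = Σ PV = 678.0766.
Macaulay duration = Σ(t·PV) / P = 5,874.5695 / 678.0766 = 8.66358 years.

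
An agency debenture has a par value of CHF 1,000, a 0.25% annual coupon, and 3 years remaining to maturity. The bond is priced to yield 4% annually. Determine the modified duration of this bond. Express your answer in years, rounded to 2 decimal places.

Periodic yield y = 0.04. First find Macaulay duration:
  t   CF        PV=CF/(1+0.04)^t    t·PV
  1         2.50         2.4038         2.4038
  2         2.50         2.3114         4.6228
  3     1,002.50       891.2188     2,673.6565
  Σ                    895.9341     2,680.6832
P = 895.9341; Macaulay duration = 2,680.6832 / 895.9341 = 2.99205 years.
Modified duration = D_Mac / (1 + y) = 2.99205 / 1.04 = 2.87698 years.

2.88 years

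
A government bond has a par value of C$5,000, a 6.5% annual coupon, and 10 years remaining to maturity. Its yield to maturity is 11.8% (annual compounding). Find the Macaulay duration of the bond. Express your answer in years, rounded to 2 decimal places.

Periodic yield y = 0.118. Discount each cash flow and weight by its year:
  t   CF        PV=CF/(1+0.118)^t    t·PV
  1       325.00       290.6977       290.6977
  2       325.00       260.0158       520.0316
  3       325.00       232.5723       697.7168
  4       325.00       208.0253       832.1012
  5       325.00       186.0691       930.3457
  6       325.00       166.4304       998.5821
  7       325.00       148.8644     1,042.0505
  8       325.00       133.1524     1,065.2190
  9       325.00       119.0987     1,071.8886
  10    5,325.00     1,745.4265    17,454.2655
  Σ                  3,490.3526    24,902.8987
Price P = Σ PV = 3,490.3526.
Macaulay duration = Σ(t·PV) / P = 24,902.8987 / 3,490.3526 = 7.13478 years.

7.13 years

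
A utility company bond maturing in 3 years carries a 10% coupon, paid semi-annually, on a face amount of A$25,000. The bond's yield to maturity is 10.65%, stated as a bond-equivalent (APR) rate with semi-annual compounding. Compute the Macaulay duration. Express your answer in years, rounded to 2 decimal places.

Periodic yield y = 0.05325. Discount each cash flow and weight by its period:
  t   CF        PV=CF/(1+0.05325)^t    t·PV
  1     1,250.00     1,186.8028     1,186.8028
  2     1,250.00     1,126.8006     2,253.6012
  3     1,250.00     1,069.8321     3,209.4962
  4     1,250.00     1,015.7437     4,062.9748
  5     1,250.00       964.3899     4,821.9497
  6    26,250.00    19,228.2828   115,369.6968
  Σ                 24,591.8519   130,904.5216
Price P = Σ PV = 24,591.8519.
Macaulay duration = Σ(t·PV) / P = 130,904.5216 / 24,591.8519 = 5.32309 half-year periods.
In years: 5.32309 / 2 = 2.66154 years.

2.66 years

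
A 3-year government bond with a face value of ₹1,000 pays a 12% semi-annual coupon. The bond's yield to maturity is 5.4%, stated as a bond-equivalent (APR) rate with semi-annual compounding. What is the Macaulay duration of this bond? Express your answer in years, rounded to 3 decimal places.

2.642 years

Periodic yield y = 0.027. Discount each cash flow and weight by its period:
  t   CF        PV=CF/(1+0.027)^t    t·PV
  1        60.00        58.4226        58.4226
  2        60.00        56.8867       113.7733
  3        60.00        55.3911       166.1733
  4        60.00        53.9349       215.7394
  5        60.00        52.5169       262.5845
  6     1,060.00       903.4065     5,420.4389
  Σ                  1,180.5586     6,237.1319
Price P = Σ PV = 1,180.5586.
Macaulay duration = Σ(t·PV) / P = 6,237.1319 / 1,180.5586 = 5.28320 half-year periods.
In years: 5.28320 / 2 = 2.64160 years.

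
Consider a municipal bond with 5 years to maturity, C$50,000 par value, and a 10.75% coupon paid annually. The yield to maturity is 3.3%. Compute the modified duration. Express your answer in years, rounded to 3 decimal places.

Periodic yield y = 0.033. First find Macaulay duration:
  t   CF        PV=CF/(1+0.033)^t    t·PV
  1     5,375.00     5,203.2914     5,203.2914
  2     5,375.00     5,037.0681    10,074.1363
  3     5,375.00     4,876.1550    14,628.4651
  4     5,375.00     4,720.3824    18,881.5296
  5    55,375.00    47,077.3634   235,386.8169
  Σ                 66,914.2603   284,174.2392
P = 66,914.2603; Macaulay duration = 284,174.2392 / 66,914.2603 = 4.24684 years.
Modified duration = D_Mac / (1 + y) = 4.24684 / 1.033 = 4.11117 years.

4.111 years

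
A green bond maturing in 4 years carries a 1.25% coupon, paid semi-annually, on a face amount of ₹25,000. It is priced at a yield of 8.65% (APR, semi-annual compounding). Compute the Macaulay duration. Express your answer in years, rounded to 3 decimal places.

3.898 years

Periodic yield y = 0.04325. Discount each cash flow and weight by its period:
  t   CF        PV=CF/(1+0.04325)^t    t·PV
  1       156.25       149.7723       149.7723
  2       156.25       143.5632       287.1265
  3       156.25       137.6115       412.8346
  4       156.25       131.9066       527.6263
  5       156.25       126.4381       632.1906
  6       156.25       121.1964       727.1783
  7       156.25       116.1719       813.2036
  8    25,156.25    17,928.2853   143,426.2825
  Σ                 18,854.9455   146,976.2148
Price P = Σ PV = 18,854.9455.
Macaulay duration = Σ(t·PV) / P = 146,976.2148 / 18,854.9455 = 7.79510 half-year periods.
In years: 7.79510 / 2 = 3.89755 years.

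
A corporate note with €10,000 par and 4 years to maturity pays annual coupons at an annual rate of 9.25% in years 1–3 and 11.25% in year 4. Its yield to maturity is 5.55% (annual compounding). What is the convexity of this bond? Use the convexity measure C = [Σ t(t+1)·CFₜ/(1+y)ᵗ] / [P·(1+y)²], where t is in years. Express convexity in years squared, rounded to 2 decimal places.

15.31

With y = 0.0555:
  t   CF        PV=CF/(1+0.0555)^t    t·PV        t(t+1)·PV
  1       925.00       876.3619       876.3619       1,752.7238
  2       925.00       830.2813     1,660.5626       4,981.6878
  3       925.00       786.6237     2,359.8711       9,439.4842
  4    11,125.00     8,963.2822    35,853.1287     179,265.6436
  Σ                 11,456.5491    40,749.9243     195,439.5395
P = 11,456.5491.
Convexity = Σ t(t+1)·PV / [P·(1+y)²] = 195,439.5395 / (11,456.5491 × 1.114080) = 15.31236.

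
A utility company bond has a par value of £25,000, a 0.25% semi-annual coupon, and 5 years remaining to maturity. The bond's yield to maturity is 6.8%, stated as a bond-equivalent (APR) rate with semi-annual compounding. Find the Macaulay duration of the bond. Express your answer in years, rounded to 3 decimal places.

Periodic yield y = 0.034. Discount each cash flow and weight by its period:
  t   CF        PV=CF/(1+0.034)^t    t·PV
  1        31.25        30.2224        30.2224
  2        31.25        29.2287        58.4573
  3        31.25        28.2676        84.8027
  4        31.25        27.3381       109.3523
  5        31.25        26.4391       132.1957
  6        31.25        25.5698       153.4186
  7        31.25        24.7290       173.1029
  8        31.25        23.9158       191.3268
  9        31.25        23.1294       208.1650
  10   25,031.25    17,917.4892   179,174.8915
  Σ                 18,156.3291   180,315.9352
Price P = Σ PV = 18,156.3291.
Macaulay duration = Σ(t·PV) / P = 180,315.9352 / 18,156.3291 = 9.93130 half-year periods.
In years: 9.93130 / 2 = 4.96565 years.

4.966 years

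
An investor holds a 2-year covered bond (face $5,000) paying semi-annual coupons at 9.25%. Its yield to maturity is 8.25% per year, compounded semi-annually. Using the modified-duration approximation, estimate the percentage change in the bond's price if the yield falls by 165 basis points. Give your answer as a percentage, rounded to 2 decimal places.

Periodic yield y = 0.04125. Modified duration first:
  t   CF        PV=CF/(1+0.04125)^t    t·PV
  1       231.25       222.0888       222.0888
  2       231.25       213.2906       426.5812
  3       231.25       204.8409       614.5227
  4     5,231.25     4,450.2603    17,801.0413
  Σ                  5,090.4807    19,064.2341
P = 5,090.4807; D_Mac = 3.74508 half-year periods = 1.87254 yrs; D_mod = 1.87254/(1+0.04125) = 1.79836 yrs.
ΔP/P ≈ -D_mod · Δy = -1.79836 × (-0.0165) = +0.029673 = +2.9673%.

+2.97%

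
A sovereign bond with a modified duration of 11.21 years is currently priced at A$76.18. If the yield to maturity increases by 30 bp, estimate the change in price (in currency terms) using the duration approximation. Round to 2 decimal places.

Duration approximation: ΔP/P ≈ -D_mod · Δy = -11.21 × (+0.003) = -0.033630.
ΔP ≈ 76.18 × (-0.033630) = -2.5619334.

-A$2.56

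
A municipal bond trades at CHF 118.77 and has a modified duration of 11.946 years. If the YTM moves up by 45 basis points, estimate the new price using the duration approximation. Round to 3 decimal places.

Duration approximation: ΔP/P ≈ -D_mod · Δy = -11.946 × (+0.0045) = -0.053757.
New price ≈ 118.77 × (1 - 0.053757) = 112.38528111.

CHF 112.385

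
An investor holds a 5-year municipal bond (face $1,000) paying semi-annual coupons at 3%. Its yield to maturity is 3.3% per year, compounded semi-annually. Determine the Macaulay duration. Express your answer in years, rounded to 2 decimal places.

4.68 years

Periodic yield y = 0.0165. Discount each cash flow and weight by its period:
  t   CF        PV=CF/(1+0.0165)^t    t·PV
  1        15.00        14.7565        14.7565
  2        15.00        14.5170        29.0340
  3        15.00        14.2813        42.8440
  4        15.00        14.0495        56.1981
  5        15.00        13.8215        69.1074
  6        15.00        13.5971        81.5827
  7        15.00        13.3764        93.6349
  8        15.00        13.1593       105.2743
  9        15.00        12.9457       116.5111
  10    1,015.00       861.7717     8,617.7167
  Σ                    986.2760     9,226.6597
Price P = Σ PV = 986.2760.
Macaulay duration = Σ(t·PV) / P = 9,226.6597 / 986.2760 = 9.35505 half-year periods.
In years: 9.35505 / 2 = 4.67752 years.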